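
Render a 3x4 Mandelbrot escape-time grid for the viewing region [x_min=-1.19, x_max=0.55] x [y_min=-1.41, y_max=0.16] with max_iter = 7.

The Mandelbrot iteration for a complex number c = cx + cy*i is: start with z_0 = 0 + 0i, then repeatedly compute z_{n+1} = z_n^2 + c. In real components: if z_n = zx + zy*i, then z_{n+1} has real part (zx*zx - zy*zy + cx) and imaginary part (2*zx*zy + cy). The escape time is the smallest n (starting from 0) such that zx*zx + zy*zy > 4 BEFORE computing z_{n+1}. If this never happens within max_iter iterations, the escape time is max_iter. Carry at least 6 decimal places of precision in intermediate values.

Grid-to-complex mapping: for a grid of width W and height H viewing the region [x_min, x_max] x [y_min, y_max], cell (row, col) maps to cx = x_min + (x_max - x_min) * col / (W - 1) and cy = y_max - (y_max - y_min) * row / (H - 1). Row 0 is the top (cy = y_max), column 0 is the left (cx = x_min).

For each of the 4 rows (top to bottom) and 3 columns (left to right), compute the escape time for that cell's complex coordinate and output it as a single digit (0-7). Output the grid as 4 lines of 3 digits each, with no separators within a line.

(row=0, col=0): c = -1.1900 + 0.1600i → escape time 7
(row=0, col=1): c = -0.3200 + 0.1600i → escape time 7
(row=0, col=2): c = 0.5500 + 0.1600i → escape time 4
(row=1, col=0): c = -1.1900 + -0.3633i → escape time 7
(row=1, col=1): c = -0.3200 + -0.3633i → escape time 7
(row=1, col=2): c = 0.5500 + -0.3633i → escape time 4
(row=2, col=0): c = -1.1900 + -0.8867i → escape time 3
(row=2, col=1): c = -0.3200 + -0.8867i → escape time 6
(row=2, col=2): c = 0.5500 + -0.8867i → escape time 3
(row=3, col=0): c = -1.1900 + -1.4100i → escape time 2
(row=3, col=1): c = -0.3200 + -1.4100i → escape time 2
(row=3, col=2): c = 0.5500 + -1.4100i → escape time 2

Answer: 774
774
363
222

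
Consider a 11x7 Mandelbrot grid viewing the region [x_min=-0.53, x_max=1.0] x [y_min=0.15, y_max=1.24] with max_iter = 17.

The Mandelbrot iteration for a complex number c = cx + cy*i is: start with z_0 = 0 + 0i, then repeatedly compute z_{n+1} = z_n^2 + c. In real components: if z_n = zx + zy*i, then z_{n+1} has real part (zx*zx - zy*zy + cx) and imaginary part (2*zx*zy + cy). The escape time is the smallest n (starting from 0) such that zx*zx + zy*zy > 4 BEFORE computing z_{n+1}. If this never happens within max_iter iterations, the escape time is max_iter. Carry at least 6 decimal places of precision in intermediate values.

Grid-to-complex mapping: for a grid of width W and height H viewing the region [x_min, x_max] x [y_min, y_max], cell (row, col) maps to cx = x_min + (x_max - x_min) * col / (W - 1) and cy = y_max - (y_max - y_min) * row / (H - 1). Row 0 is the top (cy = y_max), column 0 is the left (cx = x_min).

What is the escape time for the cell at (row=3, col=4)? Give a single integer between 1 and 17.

Answer: 9

Derivation:
z_0 = 0 + 0i, c = 0.0820 + 0.6950i
Iter 1: z = 0.0820 + 0.6950i, |z|^2 = 0.4897
Iter 2: z = -0.3943 + 0.8090i, |z|^2 = 0.8099
Iter 3: z = -0.4170 + 0.0570i, |z|^2 = 0.1771
Iter 4: z = 0.2526 + 0.6474i, |z|^2 = 0.4830
Iter 5: z = -0.2734 + 1.0221i, |z|^2 = 1.1194
Iter 6: z = -0.8880 + 0.1362i, |z|^2 = 0.8070
Iter 7: z = 0.8519 + 0.4531i, |z|^2 = 0.9311
Iter 8: z = 0.6025 + 1.4671i, |z|^2 = 2.5152
Iter 9: z = -1.7072 + 2.4628i, |z|^2 = 8.9800
Escaped at iteration 9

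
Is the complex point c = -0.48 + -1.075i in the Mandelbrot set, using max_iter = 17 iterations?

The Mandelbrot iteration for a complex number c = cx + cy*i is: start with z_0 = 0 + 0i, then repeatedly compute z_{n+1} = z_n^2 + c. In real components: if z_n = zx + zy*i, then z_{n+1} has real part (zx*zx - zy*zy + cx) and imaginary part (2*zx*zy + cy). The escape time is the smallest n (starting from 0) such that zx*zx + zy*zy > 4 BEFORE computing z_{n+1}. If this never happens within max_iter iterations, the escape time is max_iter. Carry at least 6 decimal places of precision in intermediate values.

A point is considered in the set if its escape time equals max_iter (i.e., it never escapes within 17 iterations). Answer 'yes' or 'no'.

Answer: no

Derivation:
z_0 = 0 + 0i, c = -0.4800 + -1.0750i
Iter 1: z = -0.4800 + -1.0750i, |z|^2 = 1.3860
Iter 2: z = -1.4052 + -0.0430i, |z|^2 = 1.9765
Iter 3: z = 1.4928 + -0.9542i, |z|^2 = 3.1389
Iter 4: z = 0.8381 + -3.9237i, |z|^2 = 16.0980
Escaped at iteration 4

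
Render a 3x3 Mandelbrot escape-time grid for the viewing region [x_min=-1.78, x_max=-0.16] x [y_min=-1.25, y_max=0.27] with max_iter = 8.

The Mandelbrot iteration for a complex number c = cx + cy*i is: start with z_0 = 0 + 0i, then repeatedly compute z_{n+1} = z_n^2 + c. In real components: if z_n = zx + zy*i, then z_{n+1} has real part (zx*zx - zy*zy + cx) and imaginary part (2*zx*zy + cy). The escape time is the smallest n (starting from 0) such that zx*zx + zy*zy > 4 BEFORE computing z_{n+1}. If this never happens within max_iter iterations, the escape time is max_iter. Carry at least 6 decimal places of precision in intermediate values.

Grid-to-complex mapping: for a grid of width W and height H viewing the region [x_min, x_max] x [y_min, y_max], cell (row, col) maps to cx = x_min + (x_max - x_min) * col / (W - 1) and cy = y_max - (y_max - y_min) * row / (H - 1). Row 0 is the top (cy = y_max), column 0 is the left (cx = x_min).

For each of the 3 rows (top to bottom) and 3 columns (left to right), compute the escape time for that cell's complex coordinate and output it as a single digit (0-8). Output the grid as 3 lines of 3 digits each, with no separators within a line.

Answer: 488
358
133

Derivation:
(row=0, col=0): c = -1.7800 + 0.2700i → escape time 4
(row=0, col=1): c = -0.9700 + 0.2700i → escape time 8
(row=0, col=2): c = -0.1600 + 0.2700i → escape time 8
(row=1, col=0): c = -1.7800 + -0.4900i → escape time 3
(row=1, col=1): c = -0.9700 + -0.4900i → escape time 5
(row=1, col=2): c = -0.1600 + -0.4900i → escape time 8
(row=2, col=0): c = -1.7800 + -1.2500i → escape time 1
(row=2, col=1): c = -0.9700 + -1.2500i → escape time 3
(row=2, col=2): c = -0.1600 + -1.2500i → escape time 3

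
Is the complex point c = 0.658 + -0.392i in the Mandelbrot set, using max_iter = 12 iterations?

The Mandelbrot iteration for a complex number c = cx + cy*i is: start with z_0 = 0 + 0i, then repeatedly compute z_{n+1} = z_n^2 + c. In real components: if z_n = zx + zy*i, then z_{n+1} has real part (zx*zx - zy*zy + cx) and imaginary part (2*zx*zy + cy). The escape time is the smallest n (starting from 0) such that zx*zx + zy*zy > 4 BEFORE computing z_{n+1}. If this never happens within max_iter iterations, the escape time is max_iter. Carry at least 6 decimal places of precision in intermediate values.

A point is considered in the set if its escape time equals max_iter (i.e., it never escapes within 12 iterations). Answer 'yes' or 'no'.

Answer: no

Derivation:
z_0 = 0 + 0i, c = 0.6580 + -0.3920i
Iter 1: z = 0.6580 + -0.3920i, |z|^2 = 0.5866
Iter 2: z = 0.9373 + -0.9079i, |z|^2 = 1.7028
Iter 3: z = 0.7123 + -2.0939i, |z|^2 = 4.8918
Escaped at iteration 3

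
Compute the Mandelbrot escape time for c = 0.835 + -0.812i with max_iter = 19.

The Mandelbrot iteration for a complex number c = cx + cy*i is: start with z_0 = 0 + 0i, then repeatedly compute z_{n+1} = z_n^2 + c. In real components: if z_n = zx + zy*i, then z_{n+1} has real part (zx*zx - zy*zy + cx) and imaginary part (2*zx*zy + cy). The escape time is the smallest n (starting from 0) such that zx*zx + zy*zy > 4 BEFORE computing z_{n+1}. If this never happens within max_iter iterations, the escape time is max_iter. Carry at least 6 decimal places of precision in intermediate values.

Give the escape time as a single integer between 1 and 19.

Answer: 2

Derivation:
z_0 = 0 + 0i, c = 0.8350 + -0.8120i
Iter 1: z = 0.8350 + -0.8120i, |z|^2 = 1.3566
Iter 2: z = 0.8729 + -2.1680i, |z|^2 = 5.4623
Escaped at iteration 2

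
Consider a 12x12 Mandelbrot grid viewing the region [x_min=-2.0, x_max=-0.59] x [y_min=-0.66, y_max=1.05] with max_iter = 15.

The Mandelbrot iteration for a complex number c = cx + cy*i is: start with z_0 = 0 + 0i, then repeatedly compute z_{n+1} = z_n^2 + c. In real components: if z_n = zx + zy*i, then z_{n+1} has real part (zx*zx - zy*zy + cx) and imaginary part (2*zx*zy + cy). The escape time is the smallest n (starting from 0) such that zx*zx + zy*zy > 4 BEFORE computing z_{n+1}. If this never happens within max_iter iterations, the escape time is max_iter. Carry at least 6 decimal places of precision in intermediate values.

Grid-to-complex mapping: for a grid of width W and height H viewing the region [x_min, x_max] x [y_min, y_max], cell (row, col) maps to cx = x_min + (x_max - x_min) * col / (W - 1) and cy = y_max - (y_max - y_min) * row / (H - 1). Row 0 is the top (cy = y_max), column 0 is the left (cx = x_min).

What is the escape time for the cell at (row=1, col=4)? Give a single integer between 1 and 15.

z_0 = 0 + 0i, c = -1.4873 + 0.8945i
Iter 1: z = -1.4873 + 0.8945i, |z|^2 = 3.0122
Iter 2: z = -0.0755 + -1.7663i, |z|^2 = 3.1256
Iter 3: z = -4.6015 + 1.1613i, |z|^2 = 22.5220
Escaped at iteration 3

Answer: 3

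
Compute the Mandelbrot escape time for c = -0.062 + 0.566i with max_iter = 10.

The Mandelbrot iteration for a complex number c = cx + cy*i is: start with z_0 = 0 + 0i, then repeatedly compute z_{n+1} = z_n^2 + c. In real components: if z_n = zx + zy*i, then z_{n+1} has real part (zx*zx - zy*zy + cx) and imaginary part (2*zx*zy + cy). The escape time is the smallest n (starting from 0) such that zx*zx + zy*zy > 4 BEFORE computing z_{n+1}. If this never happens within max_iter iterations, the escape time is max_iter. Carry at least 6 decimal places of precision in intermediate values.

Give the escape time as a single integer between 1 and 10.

z_0 = 0 + 0i, c = -0.0620 + 0.5660i
Iter 1: z = -0.0620 + 0.5660i, |z|^2 = 0.3242
Iter 2: z = -0.3785 + 0.4958i, |z|^2 = 0.3891
Iter 3: z = -0.1646 + 0.1907i, |z|^2 = 0.0634
Iter 4: z = -0.0713 + 0.5033i, |z|^2 = 0.2583
Iter 5: z = -0.3102 + 0.4943i, |z|^2 = 0.3405
Iter 6: z = -0.2101 + 0.2594i, |z|^2 = 0.1114
Iter 7: z = -0.0851 + 0.4570i, |z|^2 = 0.2161
Iter 8: z = -0.2636 + 0.4882i, |z|^2 = 0.3078
Iter 9: z = -0.2308 + 0.3086i, |z|^2 = 0.1485

Answer: 10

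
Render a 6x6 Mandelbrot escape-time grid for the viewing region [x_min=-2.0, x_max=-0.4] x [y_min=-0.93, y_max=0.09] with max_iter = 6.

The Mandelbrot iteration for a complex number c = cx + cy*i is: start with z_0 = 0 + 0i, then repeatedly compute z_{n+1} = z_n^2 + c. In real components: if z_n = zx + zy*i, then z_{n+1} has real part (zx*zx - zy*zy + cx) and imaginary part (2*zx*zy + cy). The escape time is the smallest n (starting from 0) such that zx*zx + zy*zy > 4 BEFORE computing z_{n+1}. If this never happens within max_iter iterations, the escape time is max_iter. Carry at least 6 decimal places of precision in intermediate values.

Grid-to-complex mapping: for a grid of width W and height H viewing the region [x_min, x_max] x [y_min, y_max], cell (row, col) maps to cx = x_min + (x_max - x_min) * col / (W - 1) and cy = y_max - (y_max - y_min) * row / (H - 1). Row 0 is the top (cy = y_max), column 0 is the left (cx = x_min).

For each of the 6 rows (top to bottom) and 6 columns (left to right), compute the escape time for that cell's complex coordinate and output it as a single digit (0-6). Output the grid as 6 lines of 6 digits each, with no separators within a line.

(row=0, col=0): c = -2.0000 + 0.0900i → escape time 1
(row=0, col=1): c = -1.6800 + 0.0900i → escape time 6
(row=0, col=2): c = -1.3600 + 0.0900i → escape time 6
(row=0, col=3): c = -1.0400 + 0.0900i → escape time 6
(row=0, col=4): c = -0.7200 + 0.0900i → escape time 6
(row=0, col=5): c = -0.4000 + 0.0900i → escape time 6
(row=1, col=0): c = -2.0000 + -0.1140i → escape time 1
(row=1, col=1): c = -1.6800 + -0.1140i → escape time 5
(row=1, col=2): c = -1.3600 + -0.1140i → escape time 6
(row=1, col=3): c = -1.0400 + -0.1140i → escape time 6
(row=1, col=4): c = -0.7200 + -0.1140i → escape time 6
(row=1, col=5): c = -0.4000 + -0.1140i → escape time 6
(row=2, col=0): c = -2.0000 + -0.3180i → escape time 1
(row=2, col=1): c = -1.6800 + -0.3180i → escape time 4
(row=2, col=2): c = -1.3600 + -0.3180i → escape time 6
(row=2, col=3): c = -1.0400 + -0.3180i → escape time 6
(row=2, col=4): c = -0.7200 + -0.3180i → escape time 6
(row=2, col=5): c = -0.4000 + -0.3180i → escape time 6
(row=3, col=0): c = -2.0000 + -0.5220i → escape time 1
(row=3, col=1): c = -1.6800 + -0.5220i → escape time 3
(row=3, col=2): c = -1.3600 + -0.5220i → escape time 3
(row=3, col=3): c = -1.0400 + -0.5220i → escape time 5
(row=3, col=4): c = -0.7200 + -0.5220i → escape time 6
(row=3, col=5): c = -0.4000 + -0.5220i → escape time 6
(row=4, col=0): c = -2.0000 + -0.7260i → escape time 1
(row=4, col=1): c = -1.6800 + -0.7260i → escape time 3
(row=4, col=2): c = -1.3600 + -0.7260i → escape time 3
(row=4, col=3): c = -1.0400 + -0.7260i → escape time 3
(row=4, col=4): c = -0.7200 + -0.7260i → escape time 4
(row=4, col=5): c = -0.4000 + -0.7260i → escape time 6
(row=5, col=0): c = -2.0000 + -0.9300i → escape time 1
(row=5, col=1): c = -1.6800 + -0.9300i → escape time 2
(row=5, col=2): c = -1.3600 + -0.9300i → escape time 3
(row=5, col=3): c = -1.0400 + -0.9300i → escape time 3
(row=5, col=4): c = -0.7200 + -0.9300i → escape time 4
(row=5, col=5): c = -0.4000 + -0.9300i → escape time 5

Answer: 166666
156666
146666
133566
133346
123345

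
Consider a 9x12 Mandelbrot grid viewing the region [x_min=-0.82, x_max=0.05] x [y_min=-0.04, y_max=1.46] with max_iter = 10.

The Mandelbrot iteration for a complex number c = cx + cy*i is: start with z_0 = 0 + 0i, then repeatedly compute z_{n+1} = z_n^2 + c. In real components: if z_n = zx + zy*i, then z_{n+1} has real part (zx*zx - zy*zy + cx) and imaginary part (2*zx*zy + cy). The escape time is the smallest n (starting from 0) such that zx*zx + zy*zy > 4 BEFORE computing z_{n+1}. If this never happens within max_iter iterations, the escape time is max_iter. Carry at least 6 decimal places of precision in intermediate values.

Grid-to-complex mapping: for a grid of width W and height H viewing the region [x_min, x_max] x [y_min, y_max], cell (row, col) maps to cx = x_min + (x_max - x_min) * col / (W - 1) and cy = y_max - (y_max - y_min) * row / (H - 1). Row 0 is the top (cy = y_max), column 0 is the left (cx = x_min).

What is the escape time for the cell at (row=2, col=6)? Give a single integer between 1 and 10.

Answer: 3

Derivation:
z_0 = 0 + 0i, c = -0.1675 + 1.1873i
Iter 1: z = -0.1675 + 1.1873i, |z|^2 = 1.4377
Iter 2: z = -1.5491 + 0.7895i, |z|^2 = 3.0230
Iter 3: z = 1.6087 + -1.2588i, |z|^2 = 4.1726
Escaped at iteration 3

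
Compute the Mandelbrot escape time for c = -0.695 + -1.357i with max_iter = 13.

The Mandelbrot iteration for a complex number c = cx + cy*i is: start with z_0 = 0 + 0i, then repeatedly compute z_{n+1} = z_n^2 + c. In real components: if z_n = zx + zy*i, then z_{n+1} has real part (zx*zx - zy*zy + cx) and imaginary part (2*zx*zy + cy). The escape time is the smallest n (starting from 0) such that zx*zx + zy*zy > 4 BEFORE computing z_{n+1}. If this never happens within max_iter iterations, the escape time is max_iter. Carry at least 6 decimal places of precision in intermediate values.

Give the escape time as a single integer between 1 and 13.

Answer: 2

Derivation:
z_0 = 0 + 0i, c = -0.6950 + -1.3570i
Iter 1: z = -0.6950 + -1.3570i, |z|^2 = 2.3245
Iter 2: z = -2.0534 + 0.5292i, |z|^2 = 4.4966
Escaped at iteration 2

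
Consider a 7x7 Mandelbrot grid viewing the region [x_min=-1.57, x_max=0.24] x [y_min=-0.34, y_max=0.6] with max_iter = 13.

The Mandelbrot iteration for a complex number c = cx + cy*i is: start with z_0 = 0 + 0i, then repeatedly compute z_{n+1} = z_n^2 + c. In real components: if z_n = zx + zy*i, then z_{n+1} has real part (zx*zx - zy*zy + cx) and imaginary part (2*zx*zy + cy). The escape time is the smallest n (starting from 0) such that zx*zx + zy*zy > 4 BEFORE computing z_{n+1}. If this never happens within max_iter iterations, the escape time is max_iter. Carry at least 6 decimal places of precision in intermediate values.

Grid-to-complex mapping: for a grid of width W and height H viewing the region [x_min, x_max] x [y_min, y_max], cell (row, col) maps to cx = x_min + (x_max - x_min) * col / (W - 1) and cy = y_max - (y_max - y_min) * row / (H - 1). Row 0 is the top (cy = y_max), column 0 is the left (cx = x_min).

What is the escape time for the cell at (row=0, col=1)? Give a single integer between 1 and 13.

z_0 = 0 + 0i, c = -1.2683 + 0.6000i
Iter 1: z = -1.2683 + 0.6000i, |z|^2 = 1.9687
Iter 2: z = -0.0197 + -0.9220i, |z|^2 = 0.8505
Iter 3: z = -2.1180 + 0.6363i, |z|^2 = 4.8909
Escaped at iteration 3

Answer: 3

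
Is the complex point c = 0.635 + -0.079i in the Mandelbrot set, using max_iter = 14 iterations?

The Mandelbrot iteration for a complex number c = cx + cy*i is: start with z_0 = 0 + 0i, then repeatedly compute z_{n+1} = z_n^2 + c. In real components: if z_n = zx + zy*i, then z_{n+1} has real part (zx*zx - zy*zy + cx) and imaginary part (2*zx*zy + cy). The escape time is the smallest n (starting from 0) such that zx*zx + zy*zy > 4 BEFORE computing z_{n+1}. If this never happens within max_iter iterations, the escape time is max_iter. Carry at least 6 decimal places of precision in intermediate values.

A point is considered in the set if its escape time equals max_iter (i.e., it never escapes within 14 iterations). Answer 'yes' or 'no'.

z_0 = 0 + 0i, c = 0.6350 + -0.0790i
Iter 1: z = 0.6350 + -0.0790i, |z|^2 = 0.4095
Iter 2: z = 1.0320 + -0.1793i, |z|^2 = 1.0972
Iter 3: z = 1.6678 + -0.4491i, |z|^2 = 2.9834
Iter 4: z = 3.2149 + -1.5772i, |z|^2 = 12.8233
Escaped at iteration 4

Answer: no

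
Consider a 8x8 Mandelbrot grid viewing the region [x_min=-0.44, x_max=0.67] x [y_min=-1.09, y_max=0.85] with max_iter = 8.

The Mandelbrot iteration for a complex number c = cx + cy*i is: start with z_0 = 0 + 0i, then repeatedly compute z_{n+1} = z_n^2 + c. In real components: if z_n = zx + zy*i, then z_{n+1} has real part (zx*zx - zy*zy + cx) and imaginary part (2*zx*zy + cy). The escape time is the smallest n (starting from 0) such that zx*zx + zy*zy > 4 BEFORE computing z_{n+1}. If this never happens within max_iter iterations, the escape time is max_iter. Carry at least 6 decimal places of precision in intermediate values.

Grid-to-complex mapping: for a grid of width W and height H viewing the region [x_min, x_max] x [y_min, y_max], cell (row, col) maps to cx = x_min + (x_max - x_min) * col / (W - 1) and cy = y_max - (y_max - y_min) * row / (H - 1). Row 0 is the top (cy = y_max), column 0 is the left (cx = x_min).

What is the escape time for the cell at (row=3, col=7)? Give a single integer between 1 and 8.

Answer: 4

Derivation:
z_0 = 0 + 0i, c = 0.6700 + 0.0186i
Iter 1: z = 0.6700 + 0.0186i, |z|^2 = 0.4492
Iter 2: z = 1.1186 + 0.0435i, |z|^2 = 1.2531
Iter 3: z = 1.9193 + 0.1158i, |z|^2 = 3.6970
Iter 4: z = 4.3402 + 0.4630i, |z|^2 = 19.0519
Escaped at iteration 4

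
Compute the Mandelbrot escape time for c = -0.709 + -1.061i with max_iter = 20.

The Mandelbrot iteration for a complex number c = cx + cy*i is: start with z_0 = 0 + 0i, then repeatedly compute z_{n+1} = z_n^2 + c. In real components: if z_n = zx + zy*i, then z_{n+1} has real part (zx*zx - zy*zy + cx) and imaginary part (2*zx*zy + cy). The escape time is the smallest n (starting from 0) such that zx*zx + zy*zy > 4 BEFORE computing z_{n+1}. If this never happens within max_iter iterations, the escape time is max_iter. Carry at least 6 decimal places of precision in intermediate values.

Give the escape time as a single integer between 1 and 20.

Answer: 3

Derivation:
z_0 = 0 + 0i, c = -0.7090 + -1.0610i
Iter 1: z = -0.7090 + -1.0610i, |z|^2 = 1.6284
Iter 2: z = -1.3320 + 0.4435i, |z|^2 = 1.9710
Iter 3: z = 0.8686 + -2.2425i, |z|^2 = 5.7834
Escaped at iteration 3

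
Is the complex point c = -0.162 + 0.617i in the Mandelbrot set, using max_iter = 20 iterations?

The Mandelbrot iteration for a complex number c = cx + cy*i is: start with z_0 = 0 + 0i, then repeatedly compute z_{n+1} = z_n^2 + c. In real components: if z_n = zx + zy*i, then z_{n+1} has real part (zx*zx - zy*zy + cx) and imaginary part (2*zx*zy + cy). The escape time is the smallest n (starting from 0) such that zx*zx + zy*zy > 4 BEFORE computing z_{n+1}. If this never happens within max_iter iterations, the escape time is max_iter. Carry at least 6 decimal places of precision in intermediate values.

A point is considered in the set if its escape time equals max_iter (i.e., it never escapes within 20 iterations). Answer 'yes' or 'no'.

z_0 = 0 + 0i, c = -0.1620 + 0.6170i
Iter 1: z = -0.1620 + 0.6170i, |z|^2 = 0.4069
Iter 2: z = -0.5164 + 0.4171i, |z|^2 = 0.4407
Iter 3: z = -0.0693 + 0.1862i, |z|^2 = 0.0395
Iter 4: z = -0.1919 + 0.5912i, |z|^2 = 0.3863
Iter 5: z = -0.4747 + 0.3901i, |z|^2 = 0.3776
Iter 6: z = -0.0888 + 0.2466i, |z|^2 = 0.0687
Iter 7: z = -0.2149 + 0.5732i, |z|^2 = 0.3747
Iter 8: z = -0.4443 + 0.3706i, |z|^2 = 0.3348
Iter 9: z = -0.1019 + 0.2876i, |z|^2 = 0.0931
Iter 10: z = -0.2343 + 0.5584i, |z|^2 = 0.3667
Iter 11: z = -0.4189 + 0.3553i, |z|^2 = 0.3017
Iter 12: z = -0.1128 + 0.3194i, |z|^2 = 0.1147
Iter 13: z = -0.2513 + 0.5450i, |z|^2 = 0.3601
Iter 14: z = -0.3958 + 0.3431i, |z|^2 = 0.2744
Iter 15: z = -0.1231 + 0.3453i, |z|^2 = 0.1344
Iter 16: z = -0.2661 + 0.5320i, |z|^2 = 0.3539
Iter 17: z = -0.3742 + 0.3338i, |z|^2 = 0.2515
Iter 18: z = -0.1334 + 0.3671i, |z|^2 = 0.1526
Iter 19: z = -0.2790 + 0.5190i, |z|^2 = 0.3472
Did not escape in 20 iterations → in set

Answer: yes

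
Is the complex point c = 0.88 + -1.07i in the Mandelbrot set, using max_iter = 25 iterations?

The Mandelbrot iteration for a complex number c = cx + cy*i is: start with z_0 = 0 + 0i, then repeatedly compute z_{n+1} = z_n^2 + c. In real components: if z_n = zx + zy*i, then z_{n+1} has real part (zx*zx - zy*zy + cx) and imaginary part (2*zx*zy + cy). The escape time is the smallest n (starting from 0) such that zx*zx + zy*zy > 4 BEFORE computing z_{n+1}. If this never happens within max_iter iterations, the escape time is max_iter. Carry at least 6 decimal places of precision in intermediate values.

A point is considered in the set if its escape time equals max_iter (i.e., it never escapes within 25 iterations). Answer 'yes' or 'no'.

Answer: no

Derivation:
z_0 = 0 + 0i, c = 0.8800 + -1.0700i
Iter 1: z = 0.8800 + -1.0700i, |z|^2 = 1.9193
Iter 2: z = 0.5095 + -2.9532i, |z|^2 = 8.9810
Escaped at iteration 2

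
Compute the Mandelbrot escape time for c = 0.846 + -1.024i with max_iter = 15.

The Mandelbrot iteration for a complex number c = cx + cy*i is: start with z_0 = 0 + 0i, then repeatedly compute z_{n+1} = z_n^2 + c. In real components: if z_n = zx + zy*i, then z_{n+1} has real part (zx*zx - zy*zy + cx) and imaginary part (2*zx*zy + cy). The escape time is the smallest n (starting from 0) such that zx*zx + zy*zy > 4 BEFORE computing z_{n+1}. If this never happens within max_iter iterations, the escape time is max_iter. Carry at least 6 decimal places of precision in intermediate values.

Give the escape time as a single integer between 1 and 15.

z_0 = 0 + 0i, c = 0.8460 + -1.0240i
Iter 1: z = 0.8460 + -1.0240i, |z|^2 = 1.7643
Iter 2: z = 0.5131 + -2.7566i, |z|^2 = 7.8622
Escaped at iteration 2

Answer: 2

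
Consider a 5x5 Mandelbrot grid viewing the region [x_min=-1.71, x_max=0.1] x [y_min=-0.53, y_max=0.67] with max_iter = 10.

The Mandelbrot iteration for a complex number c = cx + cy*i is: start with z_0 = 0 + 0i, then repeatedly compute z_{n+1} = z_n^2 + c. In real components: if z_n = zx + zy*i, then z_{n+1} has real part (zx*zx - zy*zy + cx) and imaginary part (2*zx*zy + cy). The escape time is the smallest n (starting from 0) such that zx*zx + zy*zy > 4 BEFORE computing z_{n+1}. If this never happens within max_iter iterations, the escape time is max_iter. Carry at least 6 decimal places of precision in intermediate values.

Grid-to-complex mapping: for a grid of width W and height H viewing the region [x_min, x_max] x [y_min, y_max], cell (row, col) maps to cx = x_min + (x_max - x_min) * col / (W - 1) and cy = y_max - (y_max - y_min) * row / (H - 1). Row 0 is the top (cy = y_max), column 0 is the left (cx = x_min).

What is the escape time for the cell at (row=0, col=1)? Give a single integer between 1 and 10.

Answer: 3

Derivation:
z_0 = 0 + 0i, c = -1.2575 + 0.6700i
Iter 1: z = -1.2575 + 0.6700i, |z|^2 = 2.0302
Iter 2: z = -0.1251 + -1.0151i, |z|^2 = 1.0460
Iter 3: z = -2.2722 + 0.9240i, |z|^2 = 6.0165
Escaped at iteration 3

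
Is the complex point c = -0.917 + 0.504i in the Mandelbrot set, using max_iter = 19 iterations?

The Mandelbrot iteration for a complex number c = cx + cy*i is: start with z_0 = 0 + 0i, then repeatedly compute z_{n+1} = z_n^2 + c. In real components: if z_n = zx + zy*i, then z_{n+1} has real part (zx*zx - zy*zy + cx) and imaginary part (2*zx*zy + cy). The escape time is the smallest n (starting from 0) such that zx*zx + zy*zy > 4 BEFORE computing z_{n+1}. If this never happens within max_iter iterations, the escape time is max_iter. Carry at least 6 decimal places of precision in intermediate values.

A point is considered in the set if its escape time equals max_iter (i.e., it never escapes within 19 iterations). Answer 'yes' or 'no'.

Answer: no

Derivation:
z_0 = 0 + 0i, c = -0.9170 + 0.5040i
Iter 1: z = -0.9170 + 0.5040i, |z|^2 = 1.0949
Iter 2: z = -0.3301 + -0.4203i, |z|^2 = 0.2857
Iter 3: z = -0.9847 + 0.7815i, |z|^2 = 1.5804
Iter 4: z = -0.5582 + -1.0351i, |z|^2 = 1.3831
Iter 5: z = -1.6770 + 1.6595i, |z|^2 = 5.5663
Escaped at iteration 5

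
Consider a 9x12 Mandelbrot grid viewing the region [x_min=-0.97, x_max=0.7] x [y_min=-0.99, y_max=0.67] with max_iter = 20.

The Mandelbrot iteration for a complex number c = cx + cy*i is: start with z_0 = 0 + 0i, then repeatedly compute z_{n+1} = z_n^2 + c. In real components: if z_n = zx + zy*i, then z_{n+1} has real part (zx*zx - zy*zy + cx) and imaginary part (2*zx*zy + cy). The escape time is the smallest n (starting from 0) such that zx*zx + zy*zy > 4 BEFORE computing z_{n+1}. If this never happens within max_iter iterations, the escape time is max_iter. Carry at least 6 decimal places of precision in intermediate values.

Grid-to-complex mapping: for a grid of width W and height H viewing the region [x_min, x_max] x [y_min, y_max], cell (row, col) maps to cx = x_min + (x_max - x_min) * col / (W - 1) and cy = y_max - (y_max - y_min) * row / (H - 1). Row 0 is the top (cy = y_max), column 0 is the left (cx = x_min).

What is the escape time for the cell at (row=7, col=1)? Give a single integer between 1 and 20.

Answer: 8

Derivation:
z_0 = 0 + 0i, c = -0.7612 + -0.3864i
Iter 1: z = -0.7612 + -0.3864i, |z|^2 = 0.7288
Iter 2: z = -0.3310 + 0.2019i, |z|^2 = 0.1503
Iter 3: z = -0.6924 + -0.5200i, |z|^2 = 0.7499
Iter 4: z = -0.5522 + 0.3338i, |z|^2 = 0.4163
Iter 5: z = -0.5677 + -0.7550i, |z|^2 = 0.8923
Iter 6: z = -1.0090 + 0.4709i, |z|^2 = 1.2398
Iter 7: z = 0.0350 + -1.3366i, |z|^2 = 1.7877
Iter 8: z = -2.5465 + -0.4800i, |z|^2 = 6.7151
Escaped at iteration 8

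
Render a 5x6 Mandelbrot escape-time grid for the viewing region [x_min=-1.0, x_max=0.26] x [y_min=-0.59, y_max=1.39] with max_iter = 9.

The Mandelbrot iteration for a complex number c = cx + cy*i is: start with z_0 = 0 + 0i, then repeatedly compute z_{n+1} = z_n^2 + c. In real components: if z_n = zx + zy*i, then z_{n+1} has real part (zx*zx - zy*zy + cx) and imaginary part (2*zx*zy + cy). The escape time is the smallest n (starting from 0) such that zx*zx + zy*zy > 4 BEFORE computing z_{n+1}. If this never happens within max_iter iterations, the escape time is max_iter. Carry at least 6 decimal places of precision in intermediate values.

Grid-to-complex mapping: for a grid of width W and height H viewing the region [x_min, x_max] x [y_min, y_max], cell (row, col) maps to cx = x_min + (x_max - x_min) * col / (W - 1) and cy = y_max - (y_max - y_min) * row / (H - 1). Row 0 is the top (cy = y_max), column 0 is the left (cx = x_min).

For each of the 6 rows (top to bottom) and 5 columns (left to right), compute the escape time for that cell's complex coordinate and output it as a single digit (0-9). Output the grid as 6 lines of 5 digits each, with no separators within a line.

(row=0, col=0): c = -1.0000 + 1.3900i → escape time 2
(row=0, col=1): c = -0.6850 + 1.3900i → escape time 2
(row=0, col=2): c = -0.3700 + 1.3900i → escape time 2
(row=0, col=3): c = -0.0550 + 1.3900i → escape time 2
(row=0, col=4): c = 0.2600 + 1.3900i → escape time 2
(row=1, col=0): c = -1.0000 + 0.9940i → escape time 3
(row=1, col=1): c = -0.6850 + 0.9940i → escape time 4
(row=1, col=2): c = -0.3700 + 0.9940i → escape time 5
(row=1, col=3): c = -0.0550 + 0.9940i → escape time 9
(row=1, col=4): c = 0.2600 + 0.9940i → escape time 4
(row=2, col=0): c = -1.0000 + 0.5980i → escape time 5
(row=2, col=1): c = -0.6850 + 0.5980i → escape time 6
(row=2, col=2): c = -0.3700 + 0.5980i → escape time 9
(row=2, col=3): c = -0.0550 + 0.5980i → escape time 9
(row=2, col=4): c = 0.2600 + 0.5980i → escape time 9
(row=3, col=0): c = -1.0000 + 0.2020i → escape time 9
(row=3, col=1): c = -0.6850 + 0.2020i → escape time 9
(row=3, col=2): c = -0.3700 + 0.2020i → escape time 9
(row=3, col=3): c = -0.0550 + 0.2020i → escape time 9
(row=3, col=4): c = 0.2600 + 0.2020i → escape time 9
(row=4, col=0): c = -1.0000 + -0.1940i → escape time 9
(row=4, col=1): c = -0.6850 + -0.1940i → escape time 9
(row=4, col=2): c = -0.3700 + -0.1940i → escape time 9
(row=4, col=3): c = -0.0550 + -0.1940i → escape time 9
(row=4, col=4): c = 0.2600 + -0.1940i → escape time 9
(row=5, col=0): c = -1.0000 + -0.5900i → escape time 5
(row=5, col=1): c = -0.6850 + -0.5900i → escape time 6
(row=5, col=2): c = -0.3700 + -0.5900i → escape time 9
(row=5, col=3): c = -0.0550 + -0.5900i → escape time 9
(row=5, col=4): c = 0.2600 + -0.5900i → escape time 9

Answer: 22222
34594
56999
99999
99999
56999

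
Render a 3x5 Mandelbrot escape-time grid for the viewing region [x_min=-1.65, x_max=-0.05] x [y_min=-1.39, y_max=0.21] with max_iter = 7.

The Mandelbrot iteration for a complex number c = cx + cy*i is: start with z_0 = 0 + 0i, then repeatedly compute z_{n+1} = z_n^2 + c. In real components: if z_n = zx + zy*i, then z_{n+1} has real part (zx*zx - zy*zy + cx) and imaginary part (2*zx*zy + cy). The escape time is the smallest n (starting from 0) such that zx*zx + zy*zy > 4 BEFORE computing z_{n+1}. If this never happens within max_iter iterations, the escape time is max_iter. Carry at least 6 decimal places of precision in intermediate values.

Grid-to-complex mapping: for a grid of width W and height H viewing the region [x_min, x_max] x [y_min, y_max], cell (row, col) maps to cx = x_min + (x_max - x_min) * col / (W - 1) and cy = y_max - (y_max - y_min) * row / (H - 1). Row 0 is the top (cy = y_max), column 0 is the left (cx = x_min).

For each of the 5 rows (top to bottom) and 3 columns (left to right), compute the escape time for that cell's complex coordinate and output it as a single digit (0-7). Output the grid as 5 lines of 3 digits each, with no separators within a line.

Answer: 477
477
357
237
122

Derivation:
(row=0, col=0): c = -1.6500 + 0.2100i → escape time 4
(row=0, col=1): c = -0.8500 + 0.2100i → escape time 7
(row=0, col=2): c = -0.0500 + 0.2100i → escape time 7
(row=1, col=0): c = -1.6500 + -0.1900i → escape time 4
(row=1, col=1): c = -0.8500 + -0.1900i → escape time 7
(row=1, col=2): c = -0.0500 + -0.1900i → escape time 7
(row=2, col=0): c = -1.6500 + -0.5900i → escape time 3
(row=2, col=1): c = -0.8500 + -0.5900i → escape time 5
(row=2, col=2): c = -0.0500 + -0.5900i → escape time 7
(row=3, col=0): c = -1.6500 + -0.9900i → escape time 2
(row=3, col=1): c = -0.8500 + -0.9900i → escape time 3
(row=3, col=2): c = -0.0500 + -0.9900i → escape time 7
(row=4, col=0): c = -1.6500 + -1.3900i → escape time 1
(row=4, col=1): c = -0.8500 + -1.3900i → escape time 2
(row=4, col=2): c = -0.0500 + -1.3900i → escape time 2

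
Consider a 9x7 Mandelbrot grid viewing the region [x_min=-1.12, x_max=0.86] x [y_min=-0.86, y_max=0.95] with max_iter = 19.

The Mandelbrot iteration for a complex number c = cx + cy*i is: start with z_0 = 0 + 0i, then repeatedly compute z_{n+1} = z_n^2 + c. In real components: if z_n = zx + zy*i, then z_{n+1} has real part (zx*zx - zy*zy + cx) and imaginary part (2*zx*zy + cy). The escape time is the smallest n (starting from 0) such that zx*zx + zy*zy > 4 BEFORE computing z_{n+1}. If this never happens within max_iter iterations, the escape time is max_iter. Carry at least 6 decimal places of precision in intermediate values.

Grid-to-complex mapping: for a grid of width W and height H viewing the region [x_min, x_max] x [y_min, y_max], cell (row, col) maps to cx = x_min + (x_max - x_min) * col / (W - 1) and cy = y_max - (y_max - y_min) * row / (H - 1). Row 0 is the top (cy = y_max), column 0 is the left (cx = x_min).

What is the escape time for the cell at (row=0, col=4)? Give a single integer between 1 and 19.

Answer: 12

Derivation:
z_0 = 0 + 0i, c = -0.1300 + 0.9500i
Iter 1: z = -0.1300 + 0.9500i, |z|^2 = 0.9194
Iter 2: z = -1.0156 + 0.7030i, |z|^2 = 1.5257
Iter 3: z = 0.4072 + -0.4779i, |z|^2 = 0.3943
Iter 4: z = -0.1926 + 0.5607i, |z|^2 = 0.3515
Iter 5: z = -0.4073 + 0.7340i, |z|^2 = 0.7047
Iter 6: z = -0.5029 + 0.3520i, |z|^2 = 0.3768
Iter 7: z = -0.0010 + 0.5960i, |z|^2 = 0.3552
Iter 8: z = -0.4852 + 0.9488i, |z|^2 = 1.1356
Iter 9: z = -0.7948 + 0.0293i, |z|^2 = 0.6325
Iter 10: z = 0.5008 + 0.9034i, |z|^2 = 1.0669
Iter 11: z = -0.6953 + 1.8548i, |z|^2 = 3.9236
Iter 12: z = -3.0868 + -1.6292i, |z|^2 = 12.1826
Escaped at iteration 12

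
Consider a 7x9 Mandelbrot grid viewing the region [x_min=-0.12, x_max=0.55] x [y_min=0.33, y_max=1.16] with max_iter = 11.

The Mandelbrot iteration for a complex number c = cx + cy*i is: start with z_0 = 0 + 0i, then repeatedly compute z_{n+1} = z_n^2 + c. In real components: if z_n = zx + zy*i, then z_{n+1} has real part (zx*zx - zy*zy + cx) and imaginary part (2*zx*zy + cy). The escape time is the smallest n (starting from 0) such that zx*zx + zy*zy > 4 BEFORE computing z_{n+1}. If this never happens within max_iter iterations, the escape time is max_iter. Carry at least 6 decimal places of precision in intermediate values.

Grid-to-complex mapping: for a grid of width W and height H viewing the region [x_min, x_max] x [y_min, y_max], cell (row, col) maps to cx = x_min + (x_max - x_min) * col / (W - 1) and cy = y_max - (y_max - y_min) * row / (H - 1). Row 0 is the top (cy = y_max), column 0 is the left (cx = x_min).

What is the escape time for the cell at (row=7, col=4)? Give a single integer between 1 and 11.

Answer: 11

Derivation:
z_0 = 0 + 0i, c = 0.3267 + 0.4338i
Iter 1: z = 0.3267 + 0.4338i, |z|^2 = 0.2949
Iter 2: z = 0.2452 + 0.7171i, |z|^2 = 0.5744
Iter 3: z = -0.1275 + 0.7855i, |z|^2 = 0.6332
Iter 4: z = -0.2741 + 0.2335i, |z|^2 = 0.1296
Iter 5: z = 0.3473 + 0.3058i, |z|^2 = 0.2141
Iter 6: z = 0.3538 + 0.6461i, |z|^2 = 0.5426
Iter 7: z = 0.0344 + 0.8909i, |z|^2 = 0.7949
Iter 8: z = -0.4659 + 0.4950i, |z|^2 = 0.4620
Iter 9: z = 0.2987 + -0.0274i, |z|^2 = 0.0900
Iter 10: z = 0.4151 + 0.4174i, |z|^2 = 0.3465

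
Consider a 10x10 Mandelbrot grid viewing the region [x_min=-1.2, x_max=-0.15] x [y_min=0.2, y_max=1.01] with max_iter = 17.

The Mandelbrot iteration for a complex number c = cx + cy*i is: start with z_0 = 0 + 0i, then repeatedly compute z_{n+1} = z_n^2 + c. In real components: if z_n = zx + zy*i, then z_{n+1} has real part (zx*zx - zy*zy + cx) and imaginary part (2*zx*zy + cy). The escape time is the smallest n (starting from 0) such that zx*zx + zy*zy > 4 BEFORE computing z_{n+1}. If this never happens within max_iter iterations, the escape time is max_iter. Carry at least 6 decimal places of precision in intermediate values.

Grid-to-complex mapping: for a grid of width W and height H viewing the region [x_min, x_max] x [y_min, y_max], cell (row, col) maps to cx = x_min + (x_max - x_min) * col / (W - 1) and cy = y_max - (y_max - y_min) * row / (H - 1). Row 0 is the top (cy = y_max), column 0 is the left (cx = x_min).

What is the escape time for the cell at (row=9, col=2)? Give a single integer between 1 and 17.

Answer: 17

Derivation:
z_0 = 0 + 0i, c = -0.9667 + 0.2000i
Iter 1: z = -0.9667 + 0.2000i, |z|^2 = 0.9744
Iter 2: z = -0.0722 + -0.1867i, |z|^2 = 0.0401
Iter 3: z = -0.9963 + 0.2270i, |z|^2 = 1.0441
Iter 4: z = -0.0256 + -0.2522i, |z|^2 = 0.0643
Iter 5: z = -1.0296 + 0.2129i, |z|^2 = 1.1055
Iter 6: z = 0.0482 + -0.2384i, |z|^2 = 0.0592
Iter 7: z = -1.0212 + 0.1770i, |z|^2 = 1.0742
Iter 8: z = 0.0448 + -0.1616i, |z|^2 = 0.0281
Iter 9: z = -0.9908 + 0.1855i, |z|^2 = 1.0160
Iter 10: z = -0.0195 + -0.1676i, |z|^2 = 0.0285
Iter 11: z = -0.9944 + 0.2065i, |z|^2 = 1.0314
Iter 12: z = -0.0205 + -0.2107i, |z|^2 = 0.0448
Iter 13: z = -1.0107 + 0.2087i, |z|^2 = 1.0650
Iter 14: z = 0.0112 + -0.2218i, |z|^2 = 0.0493
Iter 15: z = -1.0157 + 0.1950i, |z|^2 = 1.0697
Iter 16: z = 0.0270 + -0.1962i, |z|^2 = 0.0392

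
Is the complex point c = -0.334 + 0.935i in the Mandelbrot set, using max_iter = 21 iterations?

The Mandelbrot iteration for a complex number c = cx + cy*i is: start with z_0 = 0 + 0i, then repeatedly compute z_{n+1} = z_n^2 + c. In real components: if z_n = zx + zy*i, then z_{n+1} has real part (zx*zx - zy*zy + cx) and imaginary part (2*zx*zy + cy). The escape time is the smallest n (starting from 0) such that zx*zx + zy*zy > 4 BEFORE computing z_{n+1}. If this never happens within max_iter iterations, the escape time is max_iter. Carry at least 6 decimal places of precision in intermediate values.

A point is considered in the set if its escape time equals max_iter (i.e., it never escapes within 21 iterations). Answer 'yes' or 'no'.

Answer: no

Derivation:
z_0 = 0 + 0i, c = -0.3340 + 0.9350i
Iter 1: z = -0.3340 + 0.9350i, |z|^2 = 0.9858
Iter 2: z = -1.0967 + 0.3104i, |z|^2 = 1.2990
Iter 3: z = 0.7723 + 0.2541i, |z|^2 = 0.6611
Iter 4: z = 0.1979 + 1.3276i, |z|^2 = 1.8016
Iter 5: z = -2.0573 + 1.4604i, |z|^2 = 6.3652
Escaped at iteration 5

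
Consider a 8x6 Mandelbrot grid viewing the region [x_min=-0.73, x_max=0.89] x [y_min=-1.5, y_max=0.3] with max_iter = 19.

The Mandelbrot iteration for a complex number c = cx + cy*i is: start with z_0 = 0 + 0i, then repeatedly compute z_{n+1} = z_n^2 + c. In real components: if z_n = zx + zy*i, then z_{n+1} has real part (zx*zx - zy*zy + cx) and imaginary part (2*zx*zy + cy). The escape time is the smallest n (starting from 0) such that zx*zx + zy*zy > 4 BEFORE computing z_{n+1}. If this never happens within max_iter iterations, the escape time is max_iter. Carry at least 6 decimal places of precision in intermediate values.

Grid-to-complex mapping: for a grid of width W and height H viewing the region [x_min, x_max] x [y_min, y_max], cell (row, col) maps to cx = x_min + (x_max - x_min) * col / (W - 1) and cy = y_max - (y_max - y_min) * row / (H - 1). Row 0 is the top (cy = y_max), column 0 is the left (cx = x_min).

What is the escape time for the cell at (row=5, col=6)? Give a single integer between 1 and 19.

Answer: 2

Derivation:
z_0 = 0 + 0i, c = 0.6586 + -1.5000i
Iter 1: z = 0.6586 + -1.5000i, |z|^2 = 2.6837
Iter 2: z = -1.1577 + -3.4757i, |z|^2 = 13.4209
Escaped at iteration 2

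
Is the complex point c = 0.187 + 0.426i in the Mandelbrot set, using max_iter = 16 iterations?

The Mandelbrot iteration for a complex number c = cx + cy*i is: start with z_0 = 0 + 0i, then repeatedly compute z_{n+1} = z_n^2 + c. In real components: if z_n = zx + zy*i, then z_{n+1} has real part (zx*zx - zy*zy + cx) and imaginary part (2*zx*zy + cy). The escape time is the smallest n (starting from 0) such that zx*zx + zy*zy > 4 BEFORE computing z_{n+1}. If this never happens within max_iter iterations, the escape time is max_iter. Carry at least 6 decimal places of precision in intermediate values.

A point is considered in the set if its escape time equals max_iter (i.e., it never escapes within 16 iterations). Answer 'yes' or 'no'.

Answer: yes

Derivation:
z_0 = 0 + 0i, c = 0.1870 + 0.4260i
Iter 1: z = 0.1870 + 0.4260i, |z|^2 = 0.2164
Iter 2: z = 0.0405 + 0.5853i, |z|^2 = 0.3442
Iter 3: z = -0.1540 + 0.4734i, |z|^2 = 0.2478
Iter 4: z = -0.0134 + 0.2802i, |z|^2 = 0.0787
Iter 5: z = 0.1087 + 0.4185i, |z|^2 = 0.1869
Iter 6: z = 0.0237 + 0.5169i, |z|^2 = 0.2678
Iter 7: z = -0.0797 + 0.4505i, |z|^2 = 0.2093
Iter 8: z = -0.0096 + 0.3542i, |z|^2 = 0.1256
Iter 9: z = 0.0616 + 0.4192i, |z|^2 = 0.1795
Iter 10: z = 0.0151 + 0.4777i, |z|^2 = 0.2284
Iter 11: z = -0.0409 + 0.4404i, |z|^2 = 0.1956
Iter 12: z = -0.0053 + 0.3899i, |z|^2 = 0.1521
Iter 13: z = 0.0350 + 0.4219i, |z|^2 = 0.1792
Iter 14: z = 0.0102 + 0.4555i, |z|^2 = 0.2076
Iter 15: z = -0.0204 + 0.4353i, |z|^2 = 0.1899
Did not escape in 16 iterations → in set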